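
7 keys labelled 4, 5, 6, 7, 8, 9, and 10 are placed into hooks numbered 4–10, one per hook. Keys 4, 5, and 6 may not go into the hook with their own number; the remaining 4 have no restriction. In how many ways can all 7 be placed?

Let Aᵢ (for i ∈ {4, 5, 6}) be the placements that put key i in its forbidden hook. Any j of these fix j positions, leaving (7−j)! ways to fill the rest, and there are C(3,j) ways to pick which j.
By inclusion–exclusion, the number of valid placements is Σ_{j=0}^{3} (−1)^j C(3,j)·(7−j)!.
Computing: 5040 − 2160 + 360 − 24 = 3216.

3216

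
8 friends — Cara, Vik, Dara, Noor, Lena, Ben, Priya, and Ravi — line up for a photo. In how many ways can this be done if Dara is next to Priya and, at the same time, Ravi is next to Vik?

Treat {Dara,Priya} as one block (2 orders) and {Ravi,Vik} as another (2 orders).
That leaves 6 units to arrange: 2 × 2 × 6! = 4 × 720 = 2880.

2880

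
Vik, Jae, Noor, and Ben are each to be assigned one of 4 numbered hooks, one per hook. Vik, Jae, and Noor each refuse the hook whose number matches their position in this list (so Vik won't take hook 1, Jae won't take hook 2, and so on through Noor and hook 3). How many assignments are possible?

Let Aᵢ (for i ∈ {1, 2, 3}) be the placements that put person i in their forbidden hook. Any j of these fix j positions, leaving (4−j)! ways to fill the rest, and there are C(3,j) ways to pick which j.
By inclusion–exclusion, the number of valid placements is Σ_{j=0}^{3} (−1)^j C(3,j)·(4−j)!.
Computing: 24 − 18 + 6 − 1 = 11.

11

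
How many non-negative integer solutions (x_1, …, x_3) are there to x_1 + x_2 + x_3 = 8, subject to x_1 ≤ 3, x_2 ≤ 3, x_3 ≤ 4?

6

By stars and bars, unrestricted non-negative solutions to x_1+…+x_3 = 8 number C(8+2,2) = 45.
Subtract solutions that violate a single cap (substitute x_i' = x_i − (cap_i+1)): x_1 ≥ 4 gives C(6,2) = 15; x_2 ≥ 4 gives C(6,2) = 15; x_3 ≥ 5 gives C(5,2) = 10. Together 40.
Add back pairs where two caps are both exceeded: 1 + 0 + 0 = 1.
By inclusion–exclusion the count is 45 − 40 + 1 = 6.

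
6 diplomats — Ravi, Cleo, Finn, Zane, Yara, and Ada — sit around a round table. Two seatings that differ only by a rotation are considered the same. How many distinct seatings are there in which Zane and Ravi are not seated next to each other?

Without the restriction there are (5)! = 120 seatings.
Seatings with Zane beside Ravi: treat them as a block with 2 internal orders, giving 2 × (4)! = 48.
Subtracting, 120 − 48 = 72.

72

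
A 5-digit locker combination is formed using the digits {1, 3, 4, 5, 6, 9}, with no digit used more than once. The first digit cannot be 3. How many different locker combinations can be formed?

The first digit has 6−1 = 5 choices (anything except 3).
The remaining 4 digits are filled from the other 5 symbols without repetition: 5 × 4 × 3 × 2 = 120.
Total: 5 × 120 = 600.

600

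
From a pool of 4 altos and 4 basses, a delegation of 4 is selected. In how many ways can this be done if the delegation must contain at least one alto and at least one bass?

68

Total 4-person selections from all 8: C(8,4) = 70.
Selections missing a whole group: no altos → C(4,4) = 1; no basses → C(4,4) = 1.
Both groups omitted at once is impossible, so 70 − 2 = 68.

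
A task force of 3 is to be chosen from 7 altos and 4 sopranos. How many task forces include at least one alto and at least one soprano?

Total 3-person selections from all 11: C(11,3) = 165.
Subtract selections that omit an entire group: no altos → C(4,3) = 4; no sopranos → C(7,3) = 35.
Both groups omitted at once is impossible, so 165 − 39 = 126.

126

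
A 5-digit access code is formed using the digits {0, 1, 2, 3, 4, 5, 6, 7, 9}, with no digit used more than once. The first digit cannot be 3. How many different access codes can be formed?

13440

The first digit has 9−1 = 8 choices (anything except 3).
The remaining 4 digits are filled from the other 8 symbols without repetition: 8 × 7 × 6 × 5 = 1680.
Total: 8 × 1680 = 13440.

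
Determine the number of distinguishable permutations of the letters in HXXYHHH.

105

Letter multiplicities in HXXYHHH: H×4, X×2, Y×1.
Dividing 7! = 5040 by 4!·2! = 48 for the repeated letters gives 105.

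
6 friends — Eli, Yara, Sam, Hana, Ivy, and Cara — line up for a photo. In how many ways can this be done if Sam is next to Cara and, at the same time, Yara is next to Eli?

Treat {Sam,Cara} as one block (2 orders) and {Yara,Eli} as another (2 orders).
That leaves 4 units to arrange: 2 × 2 × 4! = 4 × 24 = 96.

96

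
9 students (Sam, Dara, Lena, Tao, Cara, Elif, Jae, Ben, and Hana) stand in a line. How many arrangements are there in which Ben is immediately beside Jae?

Treat {Ben, Jae} as a single unit. There are 8 units to order, and the pair itself can be ordered 2 ways.
So the count is 2·(8)! = 80640.

80640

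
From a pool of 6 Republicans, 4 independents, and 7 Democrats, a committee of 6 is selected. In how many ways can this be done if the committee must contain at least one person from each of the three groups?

9996

With no constraint there are C(17,6) = 12376 possible selections.
Subtract selections that omit an entire group: no Republicans → C(11,6) = 462; no independents → C(13,6) = 1716; no Democrats → C(10,6) = 210.
Add back selections omitting two groups (i.e. drawn from a single group): C(6,6) + C(4,6) + C(7,6) = 8.
By inclusion–exclusion: 12376 − 2388 + 8 = 9996.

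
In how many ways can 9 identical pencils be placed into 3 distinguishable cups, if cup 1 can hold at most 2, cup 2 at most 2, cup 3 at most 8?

8

By stars and bars, unrestricted non-negative solutions to x_1+…+x_3 = 9 number C(9+2,2) = 55.
Subtract solutions that violate a single cap (substitute x_i' = x_i − (cap_i+1)): x_1 ≥ 3 gives C(8,2) = 28; x_2 ≥ 3 gives C(8,2) = 28; x_3 ≥ 9 gives C(2,2) = 1. Together 57.
Add back pairs where two caps are both exceeded: 10 + 0 + 0 = 10.
By inclusion–exclusion the count is 55 − 57 + 10 = 8.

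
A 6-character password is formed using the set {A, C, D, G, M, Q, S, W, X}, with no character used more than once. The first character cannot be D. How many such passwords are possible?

53760

The first character has 9−1 = 8 choices (anything except D).
The remaining 5 characters are filled from the other 8 symbols without repetition: 8 × 7 × 6 × 5 × 4 = 6720.
Total: 8 × 6720 = 53760.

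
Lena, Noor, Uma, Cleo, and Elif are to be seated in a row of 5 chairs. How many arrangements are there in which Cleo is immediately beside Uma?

48

Glue Cleo and Uma into one block (2 internal orders), leaving 4 units to arrange in a row.
So the count is 2·(4)! = 48.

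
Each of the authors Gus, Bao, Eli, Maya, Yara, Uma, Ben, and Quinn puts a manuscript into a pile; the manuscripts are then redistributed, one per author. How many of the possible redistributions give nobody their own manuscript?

14833

Count assignments avoiding every fixed point. For any j of the 8 authors fixed to their own manuscript, the other 8−j can be arranged in (8−j)! ways.
By inclusion–exclusion this is Σ_{j=0}^{8} (−1)^j C(8,j)·(8−j)!.
Computing: 40320 − 40320 + 20160 − 6720 + 1680 − 336 + 56 − 8 + 1 = 14833.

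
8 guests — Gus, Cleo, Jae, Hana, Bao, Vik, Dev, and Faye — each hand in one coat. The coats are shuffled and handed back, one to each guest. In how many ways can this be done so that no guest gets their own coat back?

Let Aᵢ be the assignments in which guest i gets their own coat. We want the size of the complement of A₁∪…∪A_8.
By inclusion–exclusion this is Σ_{j=0}^{8} (−1)^j C(8,j)·(8−j)!.
Computing: 40320 − 40320 + 20160 − 6720 + 1680 − 336 + 56 − 8 + 1 = 14833.

14833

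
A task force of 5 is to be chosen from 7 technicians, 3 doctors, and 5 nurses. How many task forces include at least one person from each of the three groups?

With no constraint there are C(15,5) = 3003 possible selections.
Subtract selections that omit an entire group: no technicians → C(8,5) = 56; no doctors → C(12,5) = 792; no nurses → C(10,5) = 252.
Add back selections omitting two groups (i.e. drawn from a single group): C(7,5) + C(3,5) + C(5,5) = 22.
By inclusion–exclusion: 3003 − 1100 + 22 = 1925.

1925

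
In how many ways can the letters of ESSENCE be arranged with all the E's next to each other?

Treat the 3 copies of E as a single block. The multiset to arrange is then {EEE, C, N, S, S}, 5 items in all.
That gives (5)!/(2!) = 60 arrangements.

60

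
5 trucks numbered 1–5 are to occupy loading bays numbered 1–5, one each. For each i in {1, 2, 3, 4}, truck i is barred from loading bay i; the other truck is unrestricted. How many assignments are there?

Let Aᵢ (for 1 ≤ i ≤ 4) be the placements that put truck i in its forbidden loading bay. Any j of these fix j positions, leaving (5−j)! ways to fill the rest, and there are C(4,j) ways to pick which j.
By inclusion–exclusion, the number of valid placements is Σ_{j=0}^{4} (−1)^j C(4,j)·(5−j)!.
Computing: 120 − 96 + 36 − 8 + 1 = 53.

53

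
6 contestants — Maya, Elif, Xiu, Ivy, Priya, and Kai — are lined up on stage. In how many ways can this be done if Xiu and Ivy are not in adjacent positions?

480

Of the 6! = 720 arrangements, those with Xiu and Ivy adjacent number 2 × 5! = 240 (treat the pair as a block with 2 internal orders).
So 720 − 240 = 480 arrangements keep them apart.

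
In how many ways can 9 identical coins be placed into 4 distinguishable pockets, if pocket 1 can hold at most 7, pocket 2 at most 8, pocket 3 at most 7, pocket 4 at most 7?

207

Ignoring the caps, the number of non-negative solutions to x_1+…+x_4 = 9 is C(12,3) = 220.
Subtract solutions that violate a single cap (substitute x_i' = x_i − (cap_i+1)): x_1 ≥ 8 gives C(4,3) = 4; x_2 ≥ 9 gives C(3,3) = 1; x_3 ≥ 8 gives C(4,3) = 4; x_4 ≥ 8 gives C(4,3) = 4. Together 13.
No two caps can be exceeded simultaneously, so the pair terms are all 0.
By inclusion–exclusion the count is 220 − 13 + 0 = 207.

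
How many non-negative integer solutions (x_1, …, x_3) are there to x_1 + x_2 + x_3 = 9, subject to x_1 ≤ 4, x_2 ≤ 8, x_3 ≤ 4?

Ignoring the caps, the number of non-negative solutions to x_1+…+x_3 = 9 is C(11,2) = 55.
Subtract solutions that violate a single cap (substitute x_i' = x_i − (cap_i+1)): x_1 ≥ 5 gives C(6,2) = 15; x_2 ≥ 9 gives C(2,2) = 1; x_3 ≥ 5 gives C(6,2) = 15. Together 31.
No two caps can be exceeded simultaneously, so the pair terms are all 0.
By inclusion–exclusion the count is 55 − 31 + 0 = 24.

24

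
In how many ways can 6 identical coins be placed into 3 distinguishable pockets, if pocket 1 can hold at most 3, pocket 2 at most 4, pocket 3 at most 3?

13

By stars and bars, unrestricted non-negative solutions to x_1+…+x_3 = 6 number C(6+2,2) = 28.
Subtract solutions that violate a single cap (substitute x_i' = x_i − (cap_i+1)): x_1 ≥ 4 gives C(4,2) = 6; x_2 ≥ 5 gives C(3,2) = 3; x_3 ≥ 4 gives C(4,2) = 6. Together 15.
No two caps can be exceeded simultaneously, so the pair terms are all 0.
By inclusion–exclusion the count is 28 − 15 + 0 = 13.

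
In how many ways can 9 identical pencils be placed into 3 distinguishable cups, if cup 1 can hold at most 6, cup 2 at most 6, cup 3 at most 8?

Ignoring the caps, the number of non-negative solutions to x_1+…+x_3 = 9 is C(11,2) = 55.
Subtract solutions that violate a single cap (substitute x_i' = x_i − (cap_i+1)): x_1 ≥ 7 gives C(4,2) = 6; x_2 ≥ 7 gives C(4,2) = 6; x_3 ≥ 9 gives C(2,2) = 1. Together 13.
No two caps can be exceeded simultaneously, so the pair terms are all 0.
By inclusion–exclusion the count is 55 − 13 + 0 = 42.

42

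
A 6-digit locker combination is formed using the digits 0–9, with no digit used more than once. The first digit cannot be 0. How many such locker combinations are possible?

136080

The first digit has 10−1 = 9 choices (anything except 0).
The remaining 5 digits are filled from the other 9 symbols without repetition: 9 × 8 × 7 × 6 × 5 = 15120.
Total: 9 × 15120 = 136080.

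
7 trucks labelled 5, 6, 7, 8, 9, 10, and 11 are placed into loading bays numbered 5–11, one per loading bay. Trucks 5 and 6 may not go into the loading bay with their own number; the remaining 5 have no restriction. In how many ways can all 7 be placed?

Let Aᵢ (for i ∈ {5, 6}) be the placements that put truck i in its forbidden loading bay. Any j of these fix j positions, leaving (7−j)! ways to fill the rest, and there are C(2,j) ways to pick which j.
By inclusion–exclusion, the number of valid placements is Σ_{j=0}^{2} (−1)^j C(2,j)·(7−j)!.
Computing: 5040 − 1440 + 120 = 3720.

3720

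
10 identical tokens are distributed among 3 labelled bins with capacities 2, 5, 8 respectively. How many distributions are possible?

Without the upper bounds there are C(12,2) = 66 ways to split 10 among 3 bins.
Subtract solutions that violate a single cap (substitute x_i' = x_i − (cap_i+1)): x_1 ≥ 3 gives C(9,2) = 36; x_2 ≥ 6 gives C(6,2) = 15; x_3 ≥ 9 gives C(3,2) = 3. Together 54.
Add back pairs where two caps are both exceeded: 3 + 0 + 0 = 3.
By inclusion–exclusion the count is 66 − 54 + 3 = 15.

15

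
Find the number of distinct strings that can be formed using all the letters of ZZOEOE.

90

ZZOEOE has 6 letters with E appearing twice, O appearing twice, and Z appearing twice.
So there are 6! / (2!·2!·2!) = 90 distinguishable arrangements.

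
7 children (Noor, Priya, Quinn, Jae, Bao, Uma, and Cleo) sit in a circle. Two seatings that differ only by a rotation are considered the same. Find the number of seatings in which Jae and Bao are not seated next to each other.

480

All circular seatings of 7 people number (6)! = 720.
Seatings with Jae beside Bao: treat them as a block with 2 internal orders, giving 2 × (5)! = 240.
Subtracting, 720 − 240 = 480.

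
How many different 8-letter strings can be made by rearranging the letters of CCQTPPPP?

Letter multiplicities in CCQTPPPP: C×2, P×4, Q×1, T×1.
The number of distinct arrangements is 8!/(4!·2!) = 40320/48 = 840.

840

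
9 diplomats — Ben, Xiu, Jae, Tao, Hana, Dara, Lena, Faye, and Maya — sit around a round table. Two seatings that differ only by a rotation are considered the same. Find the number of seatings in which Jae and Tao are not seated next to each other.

All circular seatings of 9 people number (8)! = 40320.
Those with Jae next to Tao: fuse the pair into one unit and seat 8 units around a circle — 2·(7)! = 10080.
Subtracting, 40320 − 10080 = 30240.

30240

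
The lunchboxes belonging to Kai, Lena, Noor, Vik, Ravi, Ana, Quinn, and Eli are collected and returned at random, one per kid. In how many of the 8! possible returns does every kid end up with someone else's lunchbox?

14833

Let Aᵢ be the assignments in which kid i gets their own lunchbox. We want the size of the complement of A₁∪…∪A_8.
By inclusion–exclusion this is Σ_{j=0}^{8} (−1)^j C(8,j)·(8−j)!.
Computing: 40320 − 40320 + 20160 − 6720 + 1680 − 336 + 56 − 8 + 1 = 14833.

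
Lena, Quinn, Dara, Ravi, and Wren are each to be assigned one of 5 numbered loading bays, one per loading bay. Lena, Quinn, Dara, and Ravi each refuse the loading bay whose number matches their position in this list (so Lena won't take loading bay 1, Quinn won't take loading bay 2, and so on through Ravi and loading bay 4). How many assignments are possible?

Let Aᵢ (for 1 ≤ i ≤ 4) be the placements that put person i in their forbidden loading bay. Any j of these fix j positions, leaving (5−j)! ways to fill the rest, and there are C(4,j) ways to pick which j.
By inclusion–exclusion, the number of valid placements is Σ_{j=0}^{4} (−1)^j C(4,j)·(5−j)!.
Computing: 120 − 96 + 36 − 8 + 1 = 53.

53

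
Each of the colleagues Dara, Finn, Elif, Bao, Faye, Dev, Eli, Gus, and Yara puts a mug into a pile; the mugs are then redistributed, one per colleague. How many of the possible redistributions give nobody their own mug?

Count assignments avoiding every fixed point. For any j of the 9 colleagues fixed to their own mug, the other 9−j can be arranged in (9−j)! ways.
By inclusion–exclusion this is Σ_{j=0}^{9} (−1)^j C(9,j)·(9−j)!.
Computing: 362880 − 362880 + 181440 − 60480 + 15120 − 3024 + 504 − 72 + 9 − 1 = 133496.

133496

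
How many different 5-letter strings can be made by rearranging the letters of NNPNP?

10

Letter multiplicities in NNPNP: N×3, P×2.
Dividing 5! = 120 by 3!·2! = 12 for the repeated letters gives 10.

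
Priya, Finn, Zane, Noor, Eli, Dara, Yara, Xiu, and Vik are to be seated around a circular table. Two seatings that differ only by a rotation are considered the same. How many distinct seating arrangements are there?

Seat Priya anywhere (absorbing the rotational symmetry), then permute the other 8: (8)! = 40320.

40320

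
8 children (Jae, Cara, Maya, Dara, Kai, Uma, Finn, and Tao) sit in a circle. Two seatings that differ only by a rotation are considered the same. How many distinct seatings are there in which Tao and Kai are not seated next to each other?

All circular seatings of 8 people number (7)! = 5040.
Seatings with Tao beside Kai: treat them as a block with 2 internal orders, giving 2 × (6)! = 1440.
Subtracting, 5040 − 1440 = 3600.

3600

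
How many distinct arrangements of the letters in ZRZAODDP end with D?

2520

With the last slot taken by D, it remains to arrange the other 7 letters (ZRZAODP).
Those 7 letters have Z appearing twice, giving (7)!/(2!) = 2520.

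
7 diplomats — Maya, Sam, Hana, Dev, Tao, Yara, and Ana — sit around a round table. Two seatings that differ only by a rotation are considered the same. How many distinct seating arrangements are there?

Fix one person's seat to break rotational symmetry; the remaining 6 people can be arranged in (6)! = 720 ways.

720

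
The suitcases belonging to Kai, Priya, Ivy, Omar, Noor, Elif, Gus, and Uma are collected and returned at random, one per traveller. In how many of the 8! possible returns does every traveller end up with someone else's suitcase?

This is the derangement count D_8: permutations of 8 items with no fixed point.
By inclusion–exclusion this is Σ_{j=0}^{8} (−1)^j C(8,j)·(8−j)!.
Computing: 40320 − 40320 + 20160 − 6720 + 1680 − 336 + 56 − 8 + 1 = 14833.

14833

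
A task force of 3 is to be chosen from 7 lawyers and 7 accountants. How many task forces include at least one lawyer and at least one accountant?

With no constraint there are C(14,3) = 364 possible selections.
Selections missing a whole group: no lawyers → C(7,3) = 35; no accountants → C(7,3) = 35.
Both groups omitted at once is impossible, so 364 − 70 = 294.

294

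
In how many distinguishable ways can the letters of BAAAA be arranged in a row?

The 5 letters of BAAAA have repeats: A appearing 4 times.
So there are 5! / (4!) = 5 distinguishable arrangements.

5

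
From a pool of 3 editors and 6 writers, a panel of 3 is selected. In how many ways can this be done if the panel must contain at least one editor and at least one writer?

Unrestricted: C(9,3) = 84 ways to pick any 3 of the 9.
Subtract selections that omit an entire group: no editors → C(6,3) = 20; no writers → C(3,3) = 1.
Both groups omitted at once is impossible, so 84 − 21 = 63.

63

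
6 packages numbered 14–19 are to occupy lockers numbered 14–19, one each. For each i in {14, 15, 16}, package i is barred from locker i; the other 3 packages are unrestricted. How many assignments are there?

Let Aᵢ (for i ∈ {14, 15, 16}) be the placements that put package i in its forbidden locker. Any j of these fix j positions, leaving (6−j)! ways to fill the rest, and there are C(3,j) ways to pick which j.
By inclusion–exclusion, the number of valid placements is Σ_{j=0}^{3} (−1)^j C(3,j)·(6−j)!.
Computing: 720 − 360 + 72 − 6 = 426.

426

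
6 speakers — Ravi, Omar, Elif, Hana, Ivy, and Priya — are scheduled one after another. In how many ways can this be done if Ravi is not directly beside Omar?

Of the 6! = 720 arrangements, those with Ravi and Omar adjacent number 2 × 5! = 240 (treat the pair as a block with 2 internal orders).
Complementary counting: 720 − 240 = 480.

480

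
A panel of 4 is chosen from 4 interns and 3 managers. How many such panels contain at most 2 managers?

Split by how many managers are chosen (0 through 2).
Sum: C(3,0)·C(4,4) + C(3,1)·C(4,3) + C(3,2)·C(4,2) = 1 + 12 + 18 = 31.

31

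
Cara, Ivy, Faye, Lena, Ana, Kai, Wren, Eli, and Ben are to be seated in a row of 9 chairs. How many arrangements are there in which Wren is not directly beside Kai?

282240

There are 9! = 362880 arrangements in all. If Wren and Kai are adjacent, merging them into one block gives 2·(8)! = 80640 arrangements.
Complementary counting: 362880 − 80640 = 282240.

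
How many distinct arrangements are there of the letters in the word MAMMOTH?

840

The 7 letters of MAMMOTH have repeats: M appearing 3 times.
So there are 7! / (3!) = 840 distinguishable arrangements.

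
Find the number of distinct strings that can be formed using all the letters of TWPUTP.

Letter multiplicities in TWPUTP: P×2, T×2, U×1, W×1.
Dividing 6! = 720 by 2!·2! = 4 for the repeated letters gives 180.

180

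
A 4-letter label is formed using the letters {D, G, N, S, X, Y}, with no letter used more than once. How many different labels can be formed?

360

With no repetition, fill the 4 letters in order: 6 choices, then 5, down to 3.
6 × 5 × 4 × 3 = 360.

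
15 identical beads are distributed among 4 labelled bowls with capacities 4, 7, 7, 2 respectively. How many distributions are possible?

By stars and bars, unrestricted non-negative solutions to x_1+…+x_4 = 15 number C(15+3,3) = 816.
Subtract solutions that violate a single cap (substitute x_i' = x_i − (cap_i+1)): x_1 ≥ 5 gives C(13,3) = 286; x_2 ≥ 8 gives C(10,3) = 120; x_3 ≥ 8 gives C(10,3) = 120; x_4 ≥ 3 gives C(15,3) = 455. Together 981.
Add back pairs where two caps are both exceeded: 10 + 10 + 120 + 0 + 35 + 35 = 210.
By inclusion–exclusion the count is 816 − 981 + 210 = 45.

45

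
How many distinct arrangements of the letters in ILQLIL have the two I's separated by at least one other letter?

Total arrangements of ILQLIL: 6!/(3!·2!) = 60.
If the two I's are adjacent, glue them into one block, leaving 5 items to arrange: (5)!/(3!) = 20 ways.
Hence 60 − 20 = 40.

40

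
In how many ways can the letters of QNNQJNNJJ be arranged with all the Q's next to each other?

280

Treat the 2 copies of Q as a single block. The multiset to arrange is then {QQ, J, J, J, N, N, N, N}, 8 items in all.
That gives (8)!/(4!·3!) = 280 arrangements.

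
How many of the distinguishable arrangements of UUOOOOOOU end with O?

Fix O in the last position and arrange the remaining 8 letters.
Those 8 letters have O appearing 5 times and U appearing 3 times, giving (8)!/(5!·3!) = 56.

56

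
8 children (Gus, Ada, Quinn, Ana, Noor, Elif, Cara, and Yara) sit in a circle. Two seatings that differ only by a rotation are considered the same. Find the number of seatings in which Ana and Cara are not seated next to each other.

3600

All circular seatings of 8 people number (7)! = 5040.
Seatings with Ana beside Cara: treat them as a block with 2 internal orders, giving 2 × (6)! = 1440.
Subtracting, 5040 − 1440 = 3600.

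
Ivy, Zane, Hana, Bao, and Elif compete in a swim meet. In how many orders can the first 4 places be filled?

120

This is an ordered selection of 4 from 5: P(5,4).
That gives 5 × 4 × 3 × 2 = 120.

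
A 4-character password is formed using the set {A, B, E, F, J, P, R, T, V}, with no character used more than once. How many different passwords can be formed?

3024

With no repetition, fill the 4 characters in order: 9 choices, then 8, down to 6.
That product is 9 × 8 × 7 × 6 = 3024.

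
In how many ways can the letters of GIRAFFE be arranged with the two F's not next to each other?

1800

Total arrangements of GIRAFFE: 7!/(2!) = 2520.
If the two F's are adjacent, glue them into one block, leaving 6 items to arrange: (6)! = 720 ways.
Hence 2520 − 720 = 1800.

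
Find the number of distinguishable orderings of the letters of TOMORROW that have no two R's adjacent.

2520

Total arrangements of TOMORROW: 8!/(3!·2!) = 3360.
Arrangements with the R's together: treat RR as one letter, giving (7)!/(3!) = 840.
Hence 3360 − 840 = 2520.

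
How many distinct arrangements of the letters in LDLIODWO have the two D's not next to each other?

3780

Total arrangements of LDLIODWO: 8!/(2!·2!·2!) = 5040.
Arrangements with the D's together: treat DD as one letter, giving (7)!/(2!·2!) = 1260.
Hence 5040 − 1260 = 3780.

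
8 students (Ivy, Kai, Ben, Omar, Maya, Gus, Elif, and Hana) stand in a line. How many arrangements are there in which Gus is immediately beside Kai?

10080

Place the 6 others and the Gus-Kai pair as 7 objects in a line; the pair has 2 internal arrangements.
So the count is 2·(7)! = 10080.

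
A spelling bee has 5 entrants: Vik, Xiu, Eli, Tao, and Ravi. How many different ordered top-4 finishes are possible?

120

There are 5 choices for 1st place, 4 for 2nd, and so on down to 2 for position 4.
That gives 5 × 4 × 3 × 2 = 120.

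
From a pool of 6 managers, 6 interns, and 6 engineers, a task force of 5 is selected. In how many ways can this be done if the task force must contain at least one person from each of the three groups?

With no constraint there are C(18,5) = 8568 possible selections.
Selections missing a whole group: no managers → C(12,5) = 792; no interns → C(12,5) = 792; no engineers → C(12,5) = 792.
Add back selections omitting two groups (i.e. drawn from a single group): C(6,5) + C(6,5) + C(6,5) = 18.
By inclusion–exclusion: 8568 − 2376 + 18 = 6210.

6210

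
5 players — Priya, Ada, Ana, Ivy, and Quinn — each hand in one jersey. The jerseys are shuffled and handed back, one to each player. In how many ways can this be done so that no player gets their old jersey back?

44

Let Aᵢ be the assignments in which player i gets their old jersey. We want the size of the complement of A₁∪…∪A_5.
By inclusion–exclusion this is Σ_{j=0}^{5} (−1)^j C(5,j)·(5−j)!.
Computing: 120 − 120 + 60 − 20 + 5 − 1 = 44.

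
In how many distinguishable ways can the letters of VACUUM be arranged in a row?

VACUUM has 6 letters with U appearing twice.
So there are 6! / (2!) = 360 distinguishable arrangements.

360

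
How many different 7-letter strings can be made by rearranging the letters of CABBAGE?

Letter multiplicities in CABBAGE: A×2, B×2, C×1, E×1, G×1.
So there are 7! / (2!·2!) = 1260 distinguishable arrangements.

1260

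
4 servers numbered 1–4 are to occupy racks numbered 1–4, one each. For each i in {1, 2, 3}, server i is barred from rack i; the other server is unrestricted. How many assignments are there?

Let Aᵢ (for i ∈ {1, 2, 3}) be the placements that put server i in its forbidden rack. Any j of these fix j positions, leaving (4−j)! ways to fill the rest, and there are C(3,j) ways to pick which j.
By inclusion–exclusion, the number of valid placements is Σ_{j=0}^{3} (−1)^j C(3,j)·(4−j)!.
Computing: 24 − 18 + 6 − 1 = 11.

11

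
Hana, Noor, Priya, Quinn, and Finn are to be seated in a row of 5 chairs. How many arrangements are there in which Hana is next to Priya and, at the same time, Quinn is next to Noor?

Treat {Hana,Priya} as one block (2 orders) and {Quinn,Noor} as another (2 orders).
That leaves 3 units to arrange: 2 × 2 × 3! = 4 × 6 = 24.

24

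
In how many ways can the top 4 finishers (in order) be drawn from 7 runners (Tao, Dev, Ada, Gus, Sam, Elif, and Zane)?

840

This is an ordered selection of 4 from 7: P(7,4).
That gives 7 × 6 × 5 × 4 = 840.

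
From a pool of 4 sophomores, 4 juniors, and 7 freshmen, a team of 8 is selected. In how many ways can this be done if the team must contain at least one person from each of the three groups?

6104

With no constraint there are C(15,8) = 6435 possible selections.
Selections missing a whole group: no sophomores → C(11,8) = 165; no juniors → C(11,8) = 165; no freshmen → C(8,8) = 1.
Add back selections omitting two groups (i.e. drawn from a single group): C(4,8) + C(4,8) + C(7,8) = 0.
By inclusion–exclusion: 6435 − 331 + 0 = 6104.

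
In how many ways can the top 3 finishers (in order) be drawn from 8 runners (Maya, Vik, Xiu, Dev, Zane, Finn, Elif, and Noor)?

There are 8 choices for 1st place, 7 for 2nd, and 6 for 3rd.
That gives 8 × 7 × 6 = 336.

336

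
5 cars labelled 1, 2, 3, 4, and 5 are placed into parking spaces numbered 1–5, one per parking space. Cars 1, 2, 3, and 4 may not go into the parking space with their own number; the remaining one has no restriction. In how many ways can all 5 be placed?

53

Let Aᵢ (for 1 ≤ i ≤ 4) be the placements that put car i in its forbidden parking space. Any j of these fix j positions, leaving (5−j)! ways to fill the rest, and there are C(4,j) ways to pick which j.
By inclusion–exclusion, the number of valid placements is Σ_{j=0}^{4} (−1)^j C(4,j)·(5−j)!.
Computing: 120 − 96 + 36 − 8 + 1 = 53.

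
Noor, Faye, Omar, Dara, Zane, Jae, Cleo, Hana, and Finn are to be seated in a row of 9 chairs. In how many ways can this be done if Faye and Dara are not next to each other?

There are 9! = 362880 arrangements in all. If Faye and Dara are adjacent, merging them into one block gives 2·(8)! = 80640 arrangements.
So 362880 − 80640 = 282240 arrangements keep them apart.

282240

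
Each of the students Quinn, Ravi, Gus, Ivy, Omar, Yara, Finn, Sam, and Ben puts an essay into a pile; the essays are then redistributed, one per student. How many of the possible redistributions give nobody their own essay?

Count assignments avoiding every fixed point. For any j of the 9 students fixed to their own essay, the other 9−j can be arranged in (9−j)! ways.
By inclusion–exclusion this is Σ_{j=0}^{9} (−1)^j C(9,j)·(9−j)!.
Computing: 362880 − 362880 + 181440 − 60480 + 15120 − 3024 + 504 − 72 + 9 − 1 = 133496.

133496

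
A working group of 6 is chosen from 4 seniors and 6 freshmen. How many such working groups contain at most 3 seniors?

195

Split by how many seniors are chosen (0 through 3).
Sum: C(4,0)·C(6,6) + C(4,1)·C(6,5) + C(4,2)·C(6,4) + C(4,3)·C(6,3) = 1 + 24 + 90 + 80 = 195.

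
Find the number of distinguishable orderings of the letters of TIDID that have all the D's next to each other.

Treat the 2 copies of D as a single block. The multiset to arrange is then {DD, I, I, T}, 4 items in all.
That gives (4)!/(2!) = 12 arrangements.

12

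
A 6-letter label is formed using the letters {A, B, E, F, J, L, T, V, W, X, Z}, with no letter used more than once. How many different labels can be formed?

332640

This is a permutation of 6 out of 11: P(11,6) = 11!/5!.
That product is 11 × 10 × 9 × 8 × 7 × 6 = 332640.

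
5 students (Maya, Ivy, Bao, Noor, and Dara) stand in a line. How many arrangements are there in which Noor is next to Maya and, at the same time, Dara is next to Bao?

24

Treat {Noor,Maya} as one block (2 orders) and {Dara,Bao} as another (2 orders).
That leaves 3 units to arrange: 2 × 2 × 3! = 4 × 6 = 24.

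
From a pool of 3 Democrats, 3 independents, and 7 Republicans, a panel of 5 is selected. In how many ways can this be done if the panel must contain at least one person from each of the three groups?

Unrestricted: C(13,5) = 1287 ways to pick any 5 of the 13.
Subtract selections that omit an entire group: no Democrats → C(10,5) = 252; no independents → C(10,5) = 252; no Republicans → C(6,5) = 6.
Add back selections omitting two groups (i.e. drawn from a single group): C(3,5) + C(3,5) + C(7,5) = 21.
By inclusion–exclusion: 1287 − 510 + 21 = 798.

798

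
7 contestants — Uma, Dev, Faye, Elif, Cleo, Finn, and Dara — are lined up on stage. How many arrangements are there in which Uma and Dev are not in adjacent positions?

3600

There are 7! = 5040 arrangements in all. If Uma and Dev are adjacent, merging them into one block gives 2·(6)! = 1440 arrangements.
So 5040 − 1440 = 3600 arrangements keep them apart.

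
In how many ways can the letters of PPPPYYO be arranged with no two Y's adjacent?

Total arrangements of PPPPYYO: 7!/(4!·2!) = 105.
Arrangements with the Y's together: treat YY as one letter, giving (6)!/(4!) = 30.
Hence 105 − 30 = 75.

75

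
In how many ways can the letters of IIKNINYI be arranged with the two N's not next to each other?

630

Total arrangements of IIKNINYI: 8!/(4!·2!) = 840.
Arrangements with the N's together: treat NN as one letter, giving (7)!/(4!) = 210.
Hence 840 − 210 = 630.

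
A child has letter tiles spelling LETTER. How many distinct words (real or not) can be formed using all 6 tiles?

Letter multiplicities in LETTER: E×2, L×1, R×1, T×2.
So there are 6! / (2!·2!) = 180 distinguishable arrangements.

180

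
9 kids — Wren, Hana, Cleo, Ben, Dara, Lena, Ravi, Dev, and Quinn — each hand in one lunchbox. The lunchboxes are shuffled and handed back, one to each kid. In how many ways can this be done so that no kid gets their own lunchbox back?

133496

Let Aᵢ be the assignments in which kid i gets their own lunchbox. We want the size of the complement of A₁∪…∪A_9.
By inclusion–exclusion this is Σ_{j=0}^{9} (−1)^j C(9,j)·(9−j)!.
Computing: 362880 − 362880 + 181440 − 60480 + 15120 − 3024 + 504 − 72 + 9 − 1 = 133496.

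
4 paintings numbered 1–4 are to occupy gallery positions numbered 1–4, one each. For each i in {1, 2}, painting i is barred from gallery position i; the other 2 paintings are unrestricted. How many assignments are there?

Let Aᵢ (for i ∈ {1, 2}) be the placements that put painting i in its forbidden gallery position. Any j of these fix j positions, leaving (4−j)! ways to fill the rest, and there are C(2,j) ways to pick which j.
By inclusion–exclusion, the number of valid placements is Σ_{j=0}^{2} (−1)^j C(2,j)·(4−j)!.
Computing: 24 − 12 + 2 = 14.

14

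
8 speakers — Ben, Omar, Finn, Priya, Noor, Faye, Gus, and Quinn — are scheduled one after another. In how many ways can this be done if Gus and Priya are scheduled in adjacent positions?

Glue Gus and Priya into one block (2 internal orders), leaving 7 units to arrange in a row.
That gives 2 × 7! = 2 × 5040 = 10080.

10080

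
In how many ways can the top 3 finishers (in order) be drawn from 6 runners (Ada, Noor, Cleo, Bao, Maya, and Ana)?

There are 6 choices for 1st place, 5 for 2nd, and 4 for 3rd.
That gives 6 × 5 × 4 = 120.

120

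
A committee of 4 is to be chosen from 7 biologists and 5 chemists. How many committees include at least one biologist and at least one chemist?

455

With no constraint there are C(12,4) = 495 possible selections.
Selections missing a whole group: no biologists → C(5,4) = 5; no chemists → C(7,4) = 35.
Both groups omitted at once is impossible, so 495 − 40 = 455.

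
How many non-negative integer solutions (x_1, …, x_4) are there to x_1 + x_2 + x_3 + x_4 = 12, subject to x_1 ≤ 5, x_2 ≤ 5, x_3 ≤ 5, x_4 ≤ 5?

125

Ignoring the caps, the number of non-negative solutions to x_1+…+x_4 = 12 is C(15,3) = 455.
Subtract solutions that violate a single cap (substitute x_i' = x_i − (cap_i+1)): x_1 ≥ 6 gives C(9,3) = 84; x_2 ≥ 6 gives C(9,3) = 84; x_3 ≥ 6 gives C(9,3) = 84; x_4 ≥ 6 gives C(9,3) = 84. Together 336.
Add back pairs where two caps are both exceeded: 1 + 1 + 1 + 1 + 1 + 1 = 6.
By inclusion–exclusion the count is 455 − 336 + 6 = 125.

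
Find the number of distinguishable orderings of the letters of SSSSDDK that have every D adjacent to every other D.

30

Treat the 2 copies of D as a single block. The multiset to arrange is then {DD, K, S, S, S, S}, 6 items in all.
That gives (6)!/(4!) = 30 arrangements.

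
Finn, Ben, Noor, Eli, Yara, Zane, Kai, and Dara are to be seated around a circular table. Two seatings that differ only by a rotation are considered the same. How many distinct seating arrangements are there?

5040

Around a circle, 8 distinct people have 8!/8 = (7)! = 5040 rotationally distinct seatings.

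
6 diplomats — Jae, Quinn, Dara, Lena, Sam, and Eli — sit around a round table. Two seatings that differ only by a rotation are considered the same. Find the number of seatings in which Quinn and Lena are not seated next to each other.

All circular seatings of 6 people number (5)! = 120.
Those with Quinn next to Lena: fuse the pair into one unit and seat 5 units around a circle — 2·(4)! = 48.
Subtracting, 120 − 48 = 72.

72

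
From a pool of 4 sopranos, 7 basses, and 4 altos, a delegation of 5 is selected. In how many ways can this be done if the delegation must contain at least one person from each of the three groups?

With no constraint there are C(15,5) = 3003 possible selections.
Selections missing a whole group: no sopranos → C(11,5) = 462; no basses → C(8,5) = 56; no altos → C(11,5) = 462.
Add back selections omitting two groups (i.e. drawn from a single group): C(4,5) + C(7,5) + C(4,5) = 21.
By inclusion–exclusion: 3003 − 980 + 21 = 2044.

2044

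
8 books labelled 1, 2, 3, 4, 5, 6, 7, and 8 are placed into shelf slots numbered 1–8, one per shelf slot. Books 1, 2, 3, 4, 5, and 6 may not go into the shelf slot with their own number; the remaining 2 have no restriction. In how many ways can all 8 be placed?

Let Aᵢ (for 1 ≤ i ≤ 6) be the placements that put book i in its forbidden shelf slot. Any j of these fix j positions, leaving (8−j)! ways to fill the rest, and there are C(6,j) ways to pick which j.
By inclusion–exclusion, the number of valid placements is Σ_{j=0}^{6} (−1)^j C(6,j)·(8−j)!.
Computing: 40320 − 30240 + 10800 − 2400 + 360 − 36 + 2 = 18806.

18806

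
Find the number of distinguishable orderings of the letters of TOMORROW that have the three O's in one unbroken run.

360

Treat the 3 copies of O as a single block. The multiset to arrange is then {OOO, M, R, R, T, W}, 6 items in all.
That gives (6)!/(2!) = 360 arrangements.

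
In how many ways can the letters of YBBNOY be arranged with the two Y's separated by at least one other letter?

120

Total arrangements of YBBNOY: 6!/(2!·2!) = 180.
Arrangements with the Y's together: treat YY as one letter, giving (5)!/(2!) = 60.
Subtracting, 180 − 60 = 120 arrangements keep the Y's apart.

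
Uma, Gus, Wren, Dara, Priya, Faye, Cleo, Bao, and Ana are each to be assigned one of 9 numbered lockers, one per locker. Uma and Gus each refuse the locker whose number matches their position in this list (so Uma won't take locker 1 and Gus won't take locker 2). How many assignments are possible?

287280

Let Aᵢ (for i ∈ {1, 2}) be the placements that put person i in their forbidden locker. Any j of these fix j positions, leaving (9−j)! ways to fill the rest, and there are C(2,j) ways to pick which j.
By inclusion–exclusion, the number of valid placements is Σ_{j=0}^{2} (−1)^j C(2,j)·(9−j)!.
Computing: 362880 − 80640 + 5040 = 287280.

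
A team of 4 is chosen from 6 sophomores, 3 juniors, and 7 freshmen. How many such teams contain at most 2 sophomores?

Split by how many sophomores are chosen (0 through 2).
Sum: C(6,0)·C(10,4) + C(6,1)·C(10,3) + C(6,2)·C(10,2) = 210 + 720 + 675 = 1605.

1605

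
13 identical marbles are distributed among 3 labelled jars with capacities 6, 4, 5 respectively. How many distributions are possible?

Without the upper bounds there are C(15,2) = 105 ways to split 13 among 3 jars.
Subtract solutions that violate a single cap (substitute x_i' = x_i − (cap_i+1)): x_1 ≥ 7 gives C(8,2) = 28; x_2 ≥ 5 gives C(10,2) = 45; x_3 ≥ 6 gives C(9,2) = 36. Together 109.
Add back pairs where two caps are both exceeded: 3 + 1 + 6 = 10.
By inclusion–exclusion the count is 105 − 109 + 10 = 6.

6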